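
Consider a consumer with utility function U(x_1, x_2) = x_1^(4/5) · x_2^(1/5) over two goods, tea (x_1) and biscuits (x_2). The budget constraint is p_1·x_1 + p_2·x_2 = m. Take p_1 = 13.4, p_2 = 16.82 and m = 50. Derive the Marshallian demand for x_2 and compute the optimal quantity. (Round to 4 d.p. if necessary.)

x_2* = 0.5945

Demand: x_1*(p_1,p_2,m) = 0.8·m/p_1 and x_2* = 0.2·m/p_2.
At p_1=13.4, p_2=16.82, m=50: x_2* = 0.2·50/16.82 = 0.5945.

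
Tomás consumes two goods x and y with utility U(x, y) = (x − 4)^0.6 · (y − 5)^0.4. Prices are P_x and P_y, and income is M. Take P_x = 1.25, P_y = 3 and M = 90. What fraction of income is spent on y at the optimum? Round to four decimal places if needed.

share on y = 0.4778

Let x' = x−4, y' = y−5. MRS = (3/2)·y'/x' = P_x/P_y.
Substituting into the budget: x* = 4 + 0.6·(M − 4·P_x − 5·P_y)/P_x, and y* = 5 + 0.4·(…)/P_y.
Discretionary income = 90 − 4·1.25 − 5·3 = 70; x* = 4 + 0.6·70/1.25 = 37.6; y* = 5 + 0.4·70/3 = 14.3333.
Expenditure on y: 3·14.3333 = 43; share = 0.4778.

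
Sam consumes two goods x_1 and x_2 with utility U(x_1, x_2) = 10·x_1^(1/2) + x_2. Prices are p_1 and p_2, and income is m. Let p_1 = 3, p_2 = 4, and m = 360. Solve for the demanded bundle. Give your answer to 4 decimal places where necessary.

x_1* = 44.4444, x_2* = 56.6667

Set MRS = p_1/p_2: 5·x_1^(−1/2) = p_1/p_2.
Thus x_1* = (5·p_2/p_1)² — independent of m — with the rest of income spent on x_2.
Plugging in: x_1* = (5·4/3)² = 44.4444, x_2* = 56.6667.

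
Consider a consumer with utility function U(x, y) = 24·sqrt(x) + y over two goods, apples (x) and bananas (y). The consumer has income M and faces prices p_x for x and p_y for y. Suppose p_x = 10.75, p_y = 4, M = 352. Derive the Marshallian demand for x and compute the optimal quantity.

x* = 19.9373

Set MRS = p_x/p_y: 12·x^(−1/2) = p_x/p_y.
Thus x* = (12·p_y/p_x)² — independent of M — with the rest of income spent on y.
Plugging in: x* = (12·4/10.75)² = 19.9373.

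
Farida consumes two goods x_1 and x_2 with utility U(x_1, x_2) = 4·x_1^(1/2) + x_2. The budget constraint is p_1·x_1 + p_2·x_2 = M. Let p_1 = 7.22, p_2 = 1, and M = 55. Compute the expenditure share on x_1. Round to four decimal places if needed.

MU_x_1 = 2/√x_1, MU_x_2 = 1. Tangency: 2/√x_1 = p_1/p_2.
Thus x_1* = (2·p_2/p_1)² — independent of M — with the rest of income spent on x_2.
Plugging in: x_1* = (2·1/7.22)² = 0.0767, x_2* = 54.446.
Expenditure on x_1: 7.22·0.0767 = 0.554; share = 0.0101.

share on x_1 = 0.0101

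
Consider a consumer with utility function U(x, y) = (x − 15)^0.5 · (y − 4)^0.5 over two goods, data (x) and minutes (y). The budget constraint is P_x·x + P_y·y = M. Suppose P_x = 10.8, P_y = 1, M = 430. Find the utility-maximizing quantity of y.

y* = 136

Let x' = x−15, y' = y−4. MRS = y'/x' = P_x/P_y.
After buying the subsistence bundle (15, 4), a share 0.5 of the remaining income goes to x: x* = 15 + 0.5·(M − 15P_x − 4P_y)/P_x.
Discretionary income = 430 − 15·10.8 − 4·1 = 264; y* = 4 + 0.5·264/1 = 136.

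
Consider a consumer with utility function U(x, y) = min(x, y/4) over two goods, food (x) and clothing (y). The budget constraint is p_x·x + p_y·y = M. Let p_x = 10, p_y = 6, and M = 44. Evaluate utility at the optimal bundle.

Demand: x*(p_x,p_y,M) = M/(p_x + 4·p_y), y* = 4·M/(p_x + 4·p_y).
Here 10 + 4·6 = 34, giving x* = 1.2941 and y* = 5.1765.
Utility at the optimum: U(1.2941, 5.1765) = 1.2941.

V = 1.2941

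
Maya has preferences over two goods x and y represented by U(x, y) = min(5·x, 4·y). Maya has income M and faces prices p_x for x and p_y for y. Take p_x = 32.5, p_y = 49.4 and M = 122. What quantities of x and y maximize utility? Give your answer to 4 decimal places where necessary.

x* = 1.2944, y* = 1.618

With perfect complements, no substitution: consume in ratio x:y = 4:5.
Budget: p_x·x + p_y·(5/4)·x = M, so (4·p_x + 5·p_y)·x = 4·M.
Demand: x*(p_x,p_y,M) = 4·M/(4·p_x + 5·p_y), y* = 5·M/(4·p_x + 5·p_y).
Here 4·32.5 + 5·49.4 = 377, giving x* = 1.2944 and y* = 1.618.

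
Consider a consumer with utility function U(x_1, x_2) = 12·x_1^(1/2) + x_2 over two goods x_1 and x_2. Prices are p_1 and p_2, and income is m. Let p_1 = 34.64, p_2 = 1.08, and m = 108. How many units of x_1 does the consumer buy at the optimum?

x_1* = 0.035

Plugging in: x_1* = (6·1.08/34.64)² = 0.035.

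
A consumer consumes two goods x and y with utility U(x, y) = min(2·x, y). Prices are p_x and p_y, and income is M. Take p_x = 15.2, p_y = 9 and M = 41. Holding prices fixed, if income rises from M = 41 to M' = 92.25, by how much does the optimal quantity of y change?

Leontief preferences: the optimum is at the kink where x/1 = y/2, i.e. y = 2·x.
Budget: p_x·x + p_y·2·x = M, so (p_x + 2·p_y)·x = M.
Demand: x*(p_x,p_y,M) = M/(p_x + 2·p_y), y* = 2·M/(p_x + 2·p_y).
Here 15.2 + 2·9 = 33.2, giving y* = 2.4699.
At M' = 92.25: y* = 5.5572. Change: 5.5572 − 2.4699 = 3.0873.

Δy* = 3.0873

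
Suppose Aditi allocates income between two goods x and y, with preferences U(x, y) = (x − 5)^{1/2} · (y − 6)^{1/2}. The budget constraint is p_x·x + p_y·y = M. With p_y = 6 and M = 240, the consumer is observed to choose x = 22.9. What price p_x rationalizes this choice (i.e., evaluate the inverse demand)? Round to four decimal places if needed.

Let x' = x−5, y' = y−6. MRS = y'/x' = p_x/p_y.
Substituting into the budget: x* = 5 + 0.5·(M − 5·p_x − 6·p_y)/p_x, and y* = 6 + 0.5·(…)/p_y.
Set x* = 22.9 in the demand function and solve for p_x: p_x = 5.

p_x = 5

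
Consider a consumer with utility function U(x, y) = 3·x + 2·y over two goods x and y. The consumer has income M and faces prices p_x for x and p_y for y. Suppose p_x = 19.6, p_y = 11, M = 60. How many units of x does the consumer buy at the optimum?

Linear utility — the consumer picks whichever good has higher MU/price: 3/19.6 = 0.1531 vs 2/11 = 0.1818.
y gives more utility per dollar, so spend all income on y: y* = M/p_y, x* = 0.
Numerically: x* = 0, y* = 5.4545.

x* = 0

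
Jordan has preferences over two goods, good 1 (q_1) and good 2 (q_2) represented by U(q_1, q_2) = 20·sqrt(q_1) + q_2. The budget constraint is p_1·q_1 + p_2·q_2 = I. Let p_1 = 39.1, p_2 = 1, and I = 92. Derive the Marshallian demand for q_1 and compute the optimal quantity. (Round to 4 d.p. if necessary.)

MU_q_1 = 10/√q_1, MU_q_2 = 1. Tangency: 10/√q_1 = p_1/p_2.
Thus q_1* = (10·p_2/p_1)² — independent of I — with the rest of income spent on q_2.
Plugging in: q_1* = (10·1/39.1)² = 0.0654.

q_1* = 0.0654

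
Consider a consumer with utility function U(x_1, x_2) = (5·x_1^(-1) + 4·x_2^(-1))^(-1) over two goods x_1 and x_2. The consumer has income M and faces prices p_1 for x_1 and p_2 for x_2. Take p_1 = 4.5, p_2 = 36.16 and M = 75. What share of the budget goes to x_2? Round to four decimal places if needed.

share on x_2 = 0.7171

From the CES first-order condition, (5/4)·(x_2/x_1)^(2) = p_1/p_2.
Solve for the ratio: x_2/x_1 = [(4/5)·p_1/p_2]^(0.5).
Substitute x_2 = (x_2/x_1)·x_1 into the budget: x_1* = M/(p_1 + p_2·(x_2/x_1)).
Numerically x_2/x_1 = 0.315527, so x_1* = 75/(4.5 + 36.16·0.315527) = 4.7142 and x_2* = 0.315527·4.7142 = 1.4875.
Expenditure on x_2: 36.16·1.4875 = 53.7862; share = 0.7171.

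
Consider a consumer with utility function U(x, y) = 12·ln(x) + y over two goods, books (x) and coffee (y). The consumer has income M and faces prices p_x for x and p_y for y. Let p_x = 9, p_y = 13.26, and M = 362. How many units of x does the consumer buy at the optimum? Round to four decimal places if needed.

x* = 17.68

MU_x = 12/x, MU_y = 1. Tangency: 12/x = p_x/p_y.
So x*(p_x,p_y) = 12·p_y/p_x, independent of income; and y* = (M − 12·p_y)/p_y.
At the given prices: x* = 12·13.26/9 = 17.68.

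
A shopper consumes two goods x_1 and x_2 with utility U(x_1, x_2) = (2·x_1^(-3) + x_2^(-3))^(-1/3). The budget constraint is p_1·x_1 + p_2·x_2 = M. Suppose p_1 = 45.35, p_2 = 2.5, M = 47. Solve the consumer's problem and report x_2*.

MU_x_1 ∝ 2·x_1^(-4), MU_x_2 ∝ x_2^(-4), so MRS = 2·(x_2/x_1)^(4) = p_1/p_2.
Solve for the ratio: x_2/x_1 = [(1/2)·p_1/p_2]^(0.25).
With the ratio pinned down, the budget gives x_1* = M/(p_1 + p_2·(x_2/x_1)) and x_2* = (x_2/x_1)·x_1*.
Numerically x_2/x_1 = 1.735409, so x_1* = 47/(45.35 + 2.5·1.735409) = 0.9459 and x_2* = 1.735409·0.9459 = 1.6415.

x_2* = 1.6415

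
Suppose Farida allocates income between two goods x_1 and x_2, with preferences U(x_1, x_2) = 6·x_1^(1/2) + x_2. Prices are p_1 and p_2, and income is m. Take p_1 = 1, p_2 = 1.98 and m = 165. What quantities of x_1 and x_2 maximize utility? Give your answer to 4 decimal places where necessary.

x_1* = 35.2836, x_2* = 65.5133

Set MRS = p_1/p_2: 3·x_1^(−1/2) = p_1/p_2.
Thus x_1* = (3·p_2/p_1)² — independent of m — with the rest of income spent on x_2.
Plugging in: x_1* = (3·1.98/1)² = 35.2836, x_2* = 65.5133.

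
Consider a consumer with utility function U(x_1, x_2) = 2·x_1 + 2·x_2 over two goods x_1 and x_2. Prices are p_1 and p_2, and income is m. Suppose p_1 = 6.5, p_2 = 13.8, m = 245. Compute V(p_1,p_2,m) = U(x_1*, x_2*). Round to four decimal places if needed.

V = 75.3846

Linear utility — the consumer picks whichever good has higher MU/price: 2/6.5 = 0.3077 vs 2/13.8 = 0.1449.
x_1 gives more utility per dollar, so spend all income on x_1: x_1* = m/p_1, x_2* = 0.
Numerically: x_1* = 37.6923, x_2* = 0.
Utility at the optimum: U(37.6923, 0) = 75.3846.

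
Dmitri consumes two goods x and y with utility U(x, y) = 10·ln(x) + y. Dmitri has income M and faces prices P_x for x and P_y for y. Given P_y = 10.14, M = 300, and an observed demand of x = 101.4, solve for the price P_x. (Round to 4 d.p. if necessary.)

MU_x = 10/x, MU_y = 1. Tangency: 10/x = P_x/P_y.
So x*(P_x,P_y) = 10·P_y/P_x, independent of income; and y* = (M − 10·P_y)/P_y.
Set x* = 101.4 in the demand function and solve for P_x: P_x = 1.

P_x = 1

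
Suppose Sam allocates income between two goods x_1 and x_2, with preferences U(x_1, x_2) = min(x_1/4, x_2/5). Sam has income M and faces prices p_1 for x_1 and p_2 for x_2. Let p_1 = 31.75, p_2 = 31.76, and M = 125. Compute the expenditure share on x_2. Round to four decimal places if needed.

share on x_2 = 0.5556

Leontief preferences: the optimum is at the kink where x_1/4 = x_2/5, i.e. x_2 = (5/4)·x_1.
Budget: p_1·x_1 + p_2·(5/4)·x_1 = M, so (4·p_1 + 5·p_2)·x_1 = 4·M.
Demand: x_1*(p_1,p_2,M) = 4·M/(4·p_1 + 5·p_2), x_2* = 5·M/(4·p_1 + 5·p_2).
Here 4·31.75 + 5·31.76 = 285.8, giving x_1* = 1.7495 and x_2* = 2.1868.
Expenditure on x_2: 31.76·2.1868 = 69.4542; share = 0.5556.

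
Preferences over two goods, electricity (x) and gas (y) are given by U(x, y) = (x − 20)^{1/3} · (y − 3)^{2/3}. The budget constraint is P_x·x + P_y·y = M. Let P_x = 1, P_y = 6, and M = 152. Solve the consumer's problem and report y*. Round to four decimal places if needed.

MRS = (1/2)·(y−3)/(x−20). Tangency with P_x/P_y gives y−3 = 2·(P_x/P_y)·(x−20).
After buying the subsistence bundle (20, 3), a share 1/3 of the remaining income goes to x: x* = 20 + 1/3·(M − 20P_x − 3P_y)/P_x.
Discretionary income = 152 − 20·1 − 3·6 = 114; y* = 3 + 2/3·114/6 = 15.6667.

y* = 15.6667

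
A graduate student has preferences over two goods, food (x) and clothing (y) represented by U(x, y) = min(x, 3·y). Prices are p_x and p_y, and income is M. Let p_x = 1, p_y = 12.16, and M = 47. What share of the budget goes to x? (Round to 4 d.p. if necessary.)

share on x = 0.1979

Demand: x*(p_x,p_y,M) = 3·M/(3·p_x + p_y), y* = M/(3·p_x + p_y).
Here 3·1 + 12.16 = 15.16, giving x* = 9.3008 and y* = 3.1003.
Expenditure on x: 1·9.3008 = 9.3008; share = 0.1979.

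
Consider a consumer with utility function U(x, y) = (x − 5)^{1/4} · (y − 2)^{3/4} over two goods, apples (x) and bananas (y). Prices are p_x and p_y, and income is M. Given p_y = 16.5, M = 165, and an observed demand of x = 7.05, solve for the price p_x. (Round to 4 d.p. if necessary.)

MRS = (1/3)·(y−2)/(x−5). Tangency with p_x/p_y gives y−2 = 3·(p_x/p_y)·(x−5).
After buying the subsistence bundle (5, 2), a share 0.25 of the remaining income goes to x: x* = 5 + 0.25·(M − 5p_x − 2p_y)/p_x.
Set x* = 7.05 in the demand function and solve for p_x: p_x = 10.

p_x = 10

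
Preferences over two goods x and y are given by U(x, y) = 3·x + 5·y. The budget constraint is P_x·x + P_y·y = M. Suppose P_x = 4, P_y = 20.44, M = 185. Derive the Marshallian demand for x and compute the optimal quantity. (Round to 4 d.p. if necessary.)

x* = 46.25

Linear utility — the consumer picks whichever good has higher MU/price: 3/4 = 0.75 vs 5/20.44 = 0.2446.
x gives more utility per dollar, so spend all income on x: x* = M/P_x, y* = 0.
Numerically: x* = 46.25, y* = 0.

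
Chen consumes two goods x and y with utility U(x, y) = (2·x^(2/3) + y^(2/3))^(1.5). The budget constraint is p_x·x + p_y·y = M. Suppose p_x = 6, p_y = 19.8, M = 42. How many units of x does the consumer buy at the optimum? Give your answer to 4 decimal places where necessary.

x* = 6.9206

From the CES first-order condition, 2·(y/x)^(1/3) = p_x/p_y.
Solve for the ratio: y/x = [(1/2)·p_x/p_y]^(3).
With the ratio pinned down, the budget gives x* = M/(p_x + p_y·(y/x)) and y* = (y/x)·x*.
Numerically y/x = 0.003478, so x* = 42/(6 + 19.8·0.003478) = 6.9206.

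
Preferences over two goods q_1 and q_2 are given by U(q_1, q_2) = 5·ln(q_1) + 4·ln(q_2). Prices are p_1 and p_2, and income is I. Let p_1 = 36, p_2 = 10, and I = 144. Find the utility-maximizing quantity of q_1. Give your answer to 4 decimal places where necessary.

q_1* = 2.2222

MU_q_1/MU_q_2 = (5·q_2)/(4·q_1); tangency sets this equal to p_1/p_2.
Rearranging, p_2·q_2 = (4/5)·p_1·q_1. Substituting into the budget gives p_1·q_1·(1 + (4/5)) = I.
Demand: q_1*(p_1,p_2,I) = 5/9·I/p_1 and q_2* = 4/9·I/p_2.
At p_1=36, p_2=10, I=144: q_1* = 5/9·144/36 = 2.2222.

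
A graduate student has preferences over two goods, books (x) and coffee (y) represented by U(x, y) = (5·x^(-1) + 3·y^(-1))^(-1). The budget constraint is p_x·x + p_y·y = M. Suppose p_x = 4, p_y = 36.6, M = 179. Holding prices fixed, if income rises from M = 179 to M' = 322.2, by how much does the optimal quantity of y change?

Δy* = 2.7422

Substitute y = (y/x)·x into the budget: x* = M/(p_x + p_y·(y/x)).
Numerically y/x = 0.256074, so x* = 179/(4 + 36.6·0.256074) = 13.3859 and y* = 0.256074·13.3859 = 3.4278.
At M' = 322.2: y* = 6.17. Change: 6.17 − 3.4278 = 2.7422.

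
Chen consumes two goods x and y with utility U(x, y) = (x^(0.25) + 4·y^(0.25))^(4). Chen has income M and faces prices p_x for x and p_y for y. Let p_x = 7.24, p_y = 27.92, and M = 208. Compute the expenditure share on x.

share on x = 0.1981

MU_x ∝ x^(-0.75), MU_y ∝ 4·y^(-0.75), so MRS = (1/4)·(y/x)^(0.75) = p_x/p_y.
Hence y/x = (4·p_x/p_y)^(1/(0.75)), i.e. raised to the 4/3 power.
With the ratio pinned down, the budget gives x* = M/(p_x + p_y·(y/x)) and y* = (y/x)·x*.
Numerically y/x = 1.049972, so x* = 208/(7.24 + 27.92·1.049972) = 5.69 and y* = 1.049972·5.69 = 5.9744.
Expenditure on x: 7.24·5.69 = 41.1958; share = 0.1981.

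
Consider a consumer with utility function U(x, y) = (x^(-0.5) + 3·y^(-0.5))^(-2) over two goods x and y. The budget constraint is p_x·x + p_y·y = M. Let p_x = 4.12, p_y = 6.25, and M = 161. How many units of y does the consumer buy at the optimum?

y* = 18.1613

MRS = MU_x/MU_y = (1/3)·(y/x)^(1.5). Set equal to p_x/p_y.
Hence y/x = (3·p_x/p_y)^(1/(1.5)), i.e. raised to the 2/3 power.
With the ratio pinned down, the budget gives x* = M/(p_x + p_y·(y/x)) and y* = (y/x)·x*.
Numerically y/x = 1.575526, so x* = 161/(4.12 + 6.25·1.575526) = 11.5271 and y* = 1.575526·11.5271 = 18.1613.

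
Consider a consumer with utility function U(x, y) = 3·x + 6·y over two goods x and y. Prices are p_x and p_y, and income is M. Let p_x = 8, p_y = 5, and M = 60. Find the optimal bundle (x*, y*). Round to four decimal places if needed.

x* = 0, y* = 12

Linear utility — the consumer picks whichever good has higher MU/price: 3/8 = 0.375 vs 6/5 = 1.2.
y gives more utility per dollar, so spend all income on y: y* = M/p_y, x* = 0.
Numerically: x* = 0, y* = 12.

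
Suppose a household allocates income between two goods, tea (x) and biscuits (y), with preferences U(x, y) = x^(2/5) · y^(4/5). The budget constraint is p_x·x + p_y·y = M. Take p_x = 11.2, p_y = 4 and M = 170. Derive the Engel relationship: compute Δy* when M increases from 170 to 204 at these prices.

Tangency: MRS = (1/2)·y/x = p_x/p_y.
So 0.4·p_y·y = 0.8·p_x·x; combined with the budget, a share 1/3 of income goes to x.
Demand: x*(p_x,p_y,M) = 1/3·M/p_x and y* = 2/3·M/p_y.
At p_x=11.2, p_y=4, M=170: y* = 2/3·170/4 = 28.3333.
At M' = 204: y* = 34. Change: 34 − 28.3333 = 5.6667.

Δy* = 5.6667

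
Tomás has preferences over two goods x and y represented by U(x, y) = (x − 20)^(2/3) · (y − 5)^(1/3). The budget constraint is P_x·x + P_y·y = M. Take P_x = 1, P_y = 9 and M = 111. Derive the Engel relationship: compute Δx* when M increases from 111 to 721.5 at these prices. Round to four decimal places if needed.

Δx* = 407

This is Cobb-Douglas in (x−20, y−5): tangency gives 2/3·P_y·(y−5) = 1/3·P_x·(x−20).
After buying the subsistence bundle (20, 5), a share 2/3 of the remaining income goes to x: x* = 20 + 2/3·(M − 20P_x − 5P_y)/P_x.
Discretionary income = 111 − 20·1 − 5·9 = 46; x* = 20 + 2/3·46/1 = 50.6667.
At M' = 721.5: x* = 457.6667. Change: 457.6667 − 50.6667 = 407.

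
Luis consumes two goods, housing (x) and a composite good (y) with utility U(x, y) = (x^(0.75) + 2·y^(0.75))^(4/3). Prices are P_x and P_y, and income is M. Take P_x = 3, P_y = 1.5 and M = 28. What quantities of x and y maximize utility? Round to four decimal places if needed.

x* = 0.0724, y* = 18.522

MRS = MU_x/MU_y = (1/2)·(y/x)^(0.25). Set equal to P_x/P_y.
Solve for the ratio: y/x = [2·P_x/P_y]^(4).
Substitute y = (y/x)·x into the budget: x* = M/(P_x + P_y·(y/x)).
Numerically y/x = 256, so x* = 28/(3 + 1.5·256) = 0.0724 and y* = 256·0.0724 = 18.522.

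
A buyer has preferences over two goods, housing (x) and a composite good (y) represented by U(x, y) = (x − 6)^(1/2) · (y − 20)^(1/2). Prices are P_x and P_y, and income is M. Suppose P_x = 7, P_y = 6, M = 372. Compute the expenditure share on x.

MRS = (y−20)/(x−6). Tangency with P_x/P_y gives y−20 = (P_x/P_y)·(x−6).
Substituting into the budget: x* = 6 + 0.5·(M − 6·P_x − 20·P_y)/P_x, and y* = 20 + 0.5·(…)/P_y.
Discretionary income = 372 − 6·7 − 20·6 = 210; x* = 6 + 0.5·210/7 = 21; y* = 20 + 0.5·210/6 = 37.5.
Expenditure on x: 7·21 = 147; share = 0.3952.

share on x = 0.3952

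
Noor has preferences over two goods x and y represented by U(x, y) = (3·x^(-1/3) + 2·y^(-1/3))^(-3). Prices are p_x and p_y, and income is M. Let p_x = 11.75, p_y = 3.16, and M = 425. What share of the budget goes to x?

share on x = 0.653

MRS = MU_x/MU_y = (3/2)·(y/x)^(4/3). Set equal to p_x/p_y.
Hence y/x = ((2/3)·p_x/p_y)^(1/(4/3)), i.e. raised to the 0.75 power.
With the ratio pinned down, the budget gives x* = M/(p_x + p_y·(y/x)) and y* = (y/x)·x*.
Numerically y/x = 1.97558, so x* = 425/(11.75 + 3.16·1.97558) = 23.6205 and y* = 1.97558·23.6205 = 46.6642.
Expenditure on x: 11.75·23.6205 = 277.5411; share = 0.653.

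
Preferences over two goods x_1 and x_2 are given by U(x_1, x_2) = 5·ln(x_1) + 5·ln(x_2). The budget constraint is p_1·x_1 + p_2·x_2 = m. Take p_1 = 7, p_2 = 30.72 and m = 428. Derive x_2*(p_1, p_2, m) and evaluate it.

MU_x_1/MU_x_2 = (5·x_2)/(5·x_1); tangency sets this equal to p_1/p_2.
Rearranging, p_2·x_2 = p_1·x_1. Substituting into the budget gives p_1·x_1·(1 + 1) = m.
Demand: x_1*(p_1,p_2,m) = 0.5·m/p_1 and x_2* = 0.5·m/p_2.
At p_1=7, p_2=30.72, m=428: x_2* = 0.5·428/30.72 = 6.9661.

x_2* = 6.9661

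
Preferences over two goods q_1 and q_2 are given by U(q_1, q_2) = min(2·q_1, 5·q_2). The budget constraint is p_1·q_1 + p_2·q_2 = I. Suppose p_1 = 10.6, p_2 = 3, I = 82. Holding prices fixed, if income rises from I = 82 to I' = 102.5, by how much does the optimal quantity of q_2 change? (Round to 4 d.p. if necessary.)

Leontief preferences: the optimum is at the kink where q_1/5 = q_2/2, i.e. q_2 = (2/5)·q_1.
Budget: p_1·q_1 + p_2·(2/5)·q_1 = I, so (5·p_1 + 2·p_2)·q_1 = 5·I.
Demand: q_1*(p_1,p_2,I) = 5·I/(5·p_1 + 2·p_2), q_2* = 2·I/(5·p_1 + 2·p_2).
Here 5·10.6 + 2·3 = 59, giving q_2* = 2.7797.
At I' = 102.5: q_2* = 3.4746. Change: 3.4746 − 2.7797 = 0.6949.

Δq_2* = 0.6949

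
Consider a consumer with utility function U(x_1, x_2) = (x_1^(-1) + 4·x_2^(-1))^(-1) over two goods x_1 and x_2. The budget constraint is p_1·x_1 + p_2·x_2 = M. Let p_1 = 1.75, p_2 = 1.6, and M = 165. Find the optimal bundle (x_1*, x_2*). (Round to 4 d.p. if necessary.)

From the CES first-order condition, (1/4)·(x_2/x_1)^(2) = p_1/p_2.
Solve for the ratio: x_2/x_1 = [4·p_1/p_2]^(0.5).
Substitute x_2 = (x_2/x_1)·x_1 into the budget: x_1* = M/(p_1 + p_2·(x_2/x_1)).
Numerically x_2/x_1 = 2.09165, so x_1* = 165/(1.75 + 1.6·2.09165) = 32.3743 and x_2* = 2.09165·32.3743 = 67.7156.

x_1* = 32.3743, x_2* = 67.7156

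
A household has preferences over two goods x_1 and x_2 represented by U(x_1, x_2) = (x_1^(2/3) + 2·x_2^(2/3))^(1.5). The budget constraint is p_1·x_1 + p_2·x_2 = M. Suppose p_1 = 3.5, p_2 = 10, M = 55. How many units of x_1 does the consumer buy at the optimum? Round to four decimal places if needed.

x_1* = 7.9365

MU_x_1 ∝ x_1^(-1/3), MU_x_2 ∝ 2·x_2^(-1/3), so MRS = (1/2)·(x_2/x_1)^(1/3) = p_1/p_2.
Hence x_2/x_1 = (2·p_1/p_2)^(1/(1/3)), i.e. raised to the 3 power.
Substitute x_2 = (x_2/x_1)·x_1 into the budget: x_1* = M/(p_1 + p_2·(x_2/x_1)).
Numerically x_2/x_1 = 0.343, so x_1* = 55/(3.5 + 10·0.343) = 7.9365.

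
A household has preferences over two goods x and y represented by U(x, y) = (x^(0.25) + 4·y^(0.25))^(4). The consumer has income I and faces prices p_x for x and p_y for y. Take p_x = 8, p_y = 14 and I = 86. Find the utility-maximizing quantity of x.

From the CES first-order condition, (1/4)·(y/x)^(0.75) = p_x/p_y.
Hence y/x = (4·p_x/p_y)^(1/(0.75)), i.e. raised to the 4/3 power.
With the ratio pinned down, the budget gives x* = I/(p_x + p_y·(y/x)) and y* = (y/x)·x*.
Numerically y/x = 3.010897, so x* = 86/(8 + 14·3.010897) = 1.7148.

x* = 1.7148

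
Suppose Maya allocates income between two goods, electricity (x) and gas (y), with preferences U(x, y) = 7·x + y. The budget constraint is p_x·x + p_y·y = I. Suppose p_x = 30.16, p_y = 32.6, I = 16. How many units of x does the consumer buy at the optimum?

Perfect substitutes: compare marginal utility per dollar. 7/p_x vs 1/p_y → 0.2321 vs 0.0307.
x gives more utility per dollar, so spend all income on x: x* = I/p_x, y* = 0.
Numerically: x* = 0.5305, y* = 0.

x* = 0.5305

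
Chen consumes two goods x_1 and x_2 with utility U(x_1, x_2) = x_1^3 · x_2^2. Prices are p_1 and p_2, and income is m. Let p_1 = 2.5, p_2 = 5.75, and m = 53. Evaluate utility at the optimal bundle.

V = 27976.7567

The MRS is (3/2)·x_2/x_1. Set MRS = p_1/p_2.
Rearranging, p_2·x_2 = (2/3)·p_1·x_1. Substituting into the budget gives p_1·x_1·(1 + (2/3)) = m.
Demand: x_1*(p_1,p_2,m) = 0.6·m/p_1 and x_2* = 0.4·m/p_2.
At p_1=2.5, p_2=5.75, m=53: x_1* = 0.6·53/2.5 = 12.72, x_2* = 3.687.
Utility at the optimum: U(12.72, 3.687) = 27976.7567.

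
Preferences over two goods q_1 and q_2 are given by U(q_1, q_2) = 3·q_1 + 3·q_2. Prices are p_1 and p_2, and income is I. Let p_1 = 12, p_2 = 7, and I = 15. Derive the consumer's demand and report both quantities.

q_2 gives more utility per dollar, so spend all income on q_2: q_2* = I/p_2, q_1* = 0.
Numerically: q_1* = 0, q_2* = 2.1429.

q_1* = 0, q_2* = 2.1429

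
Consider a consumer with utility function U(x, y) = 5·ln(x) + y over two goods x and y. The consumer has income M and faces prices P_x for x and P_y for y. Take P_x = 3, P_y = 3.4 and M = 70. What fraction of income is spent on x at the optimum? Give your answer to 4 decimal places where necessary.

share on x = 0.2429

Set MRS = P_x/P_y: (5/x)/1 = P_x/P_y.
So x*(P_x,P_y) = 5·P_y/P_x, independent of income; and y* = (M − 5·P_y)/P_y.
At the given prices: x* = 5·3.4/3 = 5.6667, and y* = 15.5882.
Expenditure on x: 3·5.6667 = 17; share = 0.2429.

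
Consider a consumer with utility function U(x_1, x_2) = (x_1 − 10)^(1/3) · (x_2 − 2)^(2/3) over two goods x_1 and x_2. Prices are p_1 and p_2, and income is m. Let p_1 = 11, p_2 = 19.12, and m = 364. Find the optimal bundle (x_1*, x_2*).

x_1* = 16.5382, x_2* = 9.523

This is Cobb-Douglas in (x_1−10, x_2−2): tangency gives 1/3·p_2·(x_2−2) = 2/3·p_1·(x_1−10).
Substituting into the budget: x_1* = 10 + 1/3·(m − 10·p_1 − 2·p_2)/p_1, and x_2* = 2 + 2/3·(…)/p_2.
Discretionary income = 364 − 10·11 − 2·19.12 = 215.76; x_1* = 10 + 1/3·215.76/11 = 16.5382; x_2* = 2 + 2/3·215.76/19.12 = 9.523.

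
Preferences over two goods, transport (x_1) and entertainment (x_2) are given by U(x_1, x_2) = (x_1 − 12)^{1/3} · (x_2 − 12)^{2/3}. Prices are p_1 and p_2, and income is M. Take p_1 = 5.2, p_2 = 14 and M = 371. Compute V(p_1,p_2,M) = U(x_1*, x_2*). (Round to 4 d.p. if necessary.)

V = 7.3926

MRS = (1/2)·(x_2−12)/(x_1−12). Tangency with p_1/p_2 gives x_2−12 = 2·(p_1/p_2)·(x_1−12).
Substituting into the budget: x_1* = 12 + 1/3·(M − 12·p_1 − 12·p_2)/p_1, and x_2* = 12 + 2/3·(…)/p_2.
Discretionary income = 371 − 12·5.2 − 12·14 = 140.6; x_1* = 12 + 1/3·140.6/5.2 = 21.0128; x_2* = 12 + 2/3·140.6/14 = 18.6952.
Utility at the optimum: U(21.0128, 18.6952) = 7.3926.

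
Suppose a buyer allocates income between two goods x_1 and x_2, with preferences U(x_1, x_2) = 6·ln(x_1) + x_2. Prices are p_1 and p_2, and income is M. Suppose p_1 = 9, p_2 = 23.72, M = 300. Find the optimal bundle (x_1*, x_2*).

So x_1*(p_1,p_2) = 6·p_2/p_1, independent of income; and x_2* = (M − 6·p_2)/p_2.
At the given prices: x_1* = 6·23.72/9 = 15.8133, and x_2* = 6.6476.

x_1* = 15.8133, x_2* = 6.6476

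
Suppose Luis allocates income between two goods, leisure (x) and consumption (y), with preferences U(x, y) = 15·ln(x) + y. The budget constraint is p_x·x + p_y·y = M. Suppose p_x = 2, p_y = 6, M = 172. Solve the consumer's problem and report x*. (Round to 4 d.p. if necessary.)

x* = 45

Set MRS = p_x/p_y: (15/x)/1 = p_x/p_y.
So x*(p_x,p_y) = 15·p_y/p_x, independent of income; and y* = (M − 15·p_y)/p_y.
At the given prices: x* = 15·6/2 = 45.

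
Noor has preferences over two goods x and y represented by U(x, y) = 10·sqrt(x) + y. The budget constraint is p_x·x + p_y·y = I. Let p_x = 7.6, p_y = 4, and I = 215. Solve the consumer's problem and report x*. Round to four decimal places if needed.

x* = 6.9252

Thus x* = (5·p_y/p_x)² — independent of I — with the rest of income spent on y.
Plugging in: x* = (5·4/7.6)² = 6.9252.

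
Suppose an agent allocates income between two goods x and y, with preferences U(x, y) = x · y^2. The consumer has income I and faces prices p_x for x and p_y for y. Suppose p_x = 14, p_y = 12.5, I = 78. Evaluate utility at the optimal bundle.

V = 32.139

MU_x/MU_y = (y)/(2·x); tangency sets this equal to p_x/p_y.
So p_y·y = 2·p_x·x; combined with the budget, a share 1/3 of income goes to x.
Demand: x*(p_x,p_y,I) = 1/3·I/p_x and y* = 2/3·I/p_y.
At p_x=14, p_y=12.5, I=78: x* = 1/3·78/14 = 1.8571, y* = 4.16.
Utility at the optimum: U(1.8571, 4.16) = 32.139.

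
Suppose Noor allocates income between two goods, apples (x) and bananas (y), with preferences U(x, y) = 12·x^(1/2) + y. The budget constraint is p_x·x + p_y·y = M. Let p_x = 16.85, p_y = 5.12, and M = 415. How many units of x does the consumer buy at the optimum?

Utility is quasi-linear in y; the FOC for x is 6/√x = p_x/p_y.
Solve: √x = 6·p_y/p_x, so x*(p_x,p_y) = (6·p_y/p_x)², and y* = (M − p_x·x*)/p_y.
Plugging in: x* = (6·5.12/16.85)² = 3.3239.

x* = 3.3239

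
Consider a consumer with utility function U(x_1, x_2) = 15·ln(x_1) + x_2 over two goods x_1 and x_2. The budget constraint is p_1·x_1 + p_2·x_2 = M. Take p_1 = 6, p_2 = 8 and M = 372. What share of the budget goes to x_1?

share on x_1 = 0.3226

At the given prices: x_1* = 15·8/6 = 20, and x_2* = 31.5.
Expenditure on x_1: 6·20 = 120; share = 0.3226.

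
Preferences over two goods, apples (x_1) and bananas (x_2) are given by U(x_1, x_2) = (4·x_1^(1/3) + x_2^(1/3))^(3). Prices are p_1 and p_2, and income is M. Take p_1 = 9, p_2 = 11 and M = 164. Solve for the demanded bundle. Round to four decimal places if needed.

x_1* = 16.3712, x_2* = 1.5145

MRS = MU_x_1/MU_x_2 = 4·(x_2/x_1)^(2/3). Set equal to p_1/p_2.
Hence x_2/x_1 = ((1/4)·p_1/p_2)^(1/(2/3)), i.e. raised to the 1.5 power.
With the ratio pinned down, the budget gives x_1* = M/(p_1 + p_2·(x_2/x_1)) and x_2* = (x_2/x_1)·x_1*.
Numerically x_2/x_1 = 0.092509, so x_1* = 164/(9 + 11·0.092509) = 16.3712 and x_2* = 0.092509·16.3712 = 1.5145.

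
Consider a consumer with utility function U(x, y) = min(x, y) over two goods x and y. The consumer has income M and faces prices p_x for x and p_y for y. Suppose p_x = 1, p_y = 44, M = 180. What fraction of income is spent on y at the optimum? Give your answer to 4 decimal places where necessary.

Leontief preferences: the optimum is at the kink where x/1 = y/1, i.e. y = x.
Budget: p_x·x + p_y·x = M, so (p_x + p_y)·x = M.
Demand: x*(p_x,p_y,M) = M/(p_x + p_y), y* = M/(p_x + p_y).
Here 1 + 44 = 45, giving x* = 4 and y* = 4.
Expenditure on y: 44·4 = 176; share = 0.9778.

share on y = 0.9778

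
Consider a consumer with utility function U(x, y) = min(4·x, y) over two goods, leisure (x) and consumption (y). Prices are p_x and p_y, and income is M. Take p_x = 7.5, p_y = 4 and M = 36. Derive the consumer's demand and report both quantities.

Leontief preferences: the optimum is at the kink where x/1 = y/4, i.e. y = 4·x.
Budget: p_x·x + p_y·4·x = M, so (p_x + 4·p_y)·x = M.
Demand: x*(p_x,p_y,M) = M/(p_x + 4·p_y), y* = 4·M/(p_x + 4·p_y).
Here 7.5 + 4·4 = 23.5, giving x* = 1.5319 and y* = 6.1277.

x* = 1.5319, y* = 6.1277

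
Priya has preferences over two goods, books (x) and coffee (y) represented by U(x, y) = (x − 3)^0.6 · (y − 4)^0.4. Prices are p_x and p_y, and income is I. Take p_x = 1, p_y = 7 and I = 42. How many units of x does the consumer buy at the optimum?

MRS = (3/2)·(y−4)/(x−3). Tangency with p_x/p_y gives y−4 = (2/3)·(p_x/p_y)·(x−3).
Substituting into the budget: x* = 3 + 0.6·(I − 3·p_x − 4·p_y)/p_x, and y* = 4 + 0.4·(…)/p_y.
Discretionary income = 42 − 3·1 − 4·7 = 11; x* = 3 + 0.6·11/1 = 9.6.

x* = 9.6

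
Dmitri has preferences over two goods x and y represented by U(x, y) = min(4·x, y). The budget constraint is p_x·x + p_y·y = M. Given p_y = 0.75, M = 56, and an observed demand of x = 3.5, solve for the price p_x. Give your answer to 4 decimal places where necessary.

p_x = 13

With perfect complements, no substitution: consume in ratio x:y = 1:4.
Budget: p_x·x + p_y·4·x = M, so (p_x + 4·p_y)·x = M.
Demand: x*(p_x,p_y,M) = M/(p_x + 4·p_y), y* = 4·M/(p_x + 4·p_y).
Set x* = 3.5 in the demand function and solve for p_x: p_x = 13.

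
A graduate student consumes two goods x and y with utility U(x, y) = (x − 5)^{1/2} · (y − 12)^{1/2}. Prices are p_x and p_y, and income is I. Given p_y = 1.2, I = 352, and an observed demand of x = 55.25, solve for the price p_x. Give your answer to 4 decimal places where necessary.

p_x = 3.2

This is Cobb-Douglas in (x−5, y−12): tangency gives 0.5·p_y·(y−12) = 0.5·p_x·(x−5).
After buying the subsistence bundle (5, 12), a share 0.5 of the remaining income goes to x: x* = 5 + 0.5·(I − 5p_x − 12p_y)/p_x.
Set x* = 55.25 in the demand function and solve for p_x: p_x = 3.2.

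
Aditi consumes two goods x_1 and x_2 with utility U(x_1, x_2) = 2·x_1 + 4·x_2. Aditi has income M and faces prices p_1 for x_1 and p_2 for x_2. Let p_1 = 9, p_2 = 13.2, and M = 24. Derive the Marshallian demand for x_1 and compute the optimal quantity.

x_1* = 0

Linear utility — the consumer picks whichever good has higher MU/price: 2/9 = 0.2222 vs 4/13.2 = 0.303.
x_2 gives more utility per dollar, so spend all income on x_2: x_2* = M/p_2, x_1* = 0.
Numerically: x_1* = 0, x_2* = 1.8182.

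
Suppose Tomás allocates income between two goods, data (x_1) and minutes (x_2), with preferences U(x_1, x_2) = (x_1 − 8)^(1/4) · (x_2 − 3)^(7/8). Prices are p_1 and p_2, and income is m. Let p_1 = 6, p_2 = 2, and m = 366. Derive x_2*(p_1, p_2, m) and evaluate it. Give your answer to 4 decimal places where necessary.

Substituting into the budget: x_1* = 8 + 2/9·(m − 8·p_1 − 3·p_2)/p_1, and x_2* = 3 + 7/9·(…)/p_2.
Discretionary income = 366 − 8·6 − 3·2 = 312; x_2* = 3 + 7/9·312/2 = 124.3333.

x_2* = 124.3333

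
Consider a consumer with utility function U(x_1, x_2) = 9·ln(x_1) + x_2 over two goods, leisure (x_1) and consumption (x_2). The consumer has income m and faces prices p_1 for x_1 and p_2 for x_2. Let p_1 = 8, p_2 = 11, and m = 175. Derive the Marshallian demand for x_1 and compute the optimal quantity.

MU_x_1 = 9/x_1, MU_x_2 = 1. Tangency: 9/x_1 = p_1/p_2.
So x_1*(p_1,p_2) = 9·p_2/p_1, independent of income; and x_2* = (m − 9·p_2)/p_2.
At the given prices: x_1* = 9·11/8 = 12.375.

x_1* = 12.375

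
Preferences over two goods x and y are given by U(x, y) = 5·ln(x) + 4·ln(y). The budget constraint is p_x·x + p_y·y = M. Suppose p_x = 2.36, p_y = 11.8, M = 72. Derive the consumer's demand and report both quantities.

Tangency: MRS = (5/4)·y/x = p_x/p_y.
Rearranging, p_y·y = (4/5)·p_x·x. Substituting into the budget gives p_x·x·(1 + (4/5)) = M.
Demand: x*(p_x,p_y,M) = 5/9·M/p_x and y* = 4/9·M/p_y.
At p_x=2.36, p_y=11.8, M=72: x* = 5/9·72/2.36 = 16.9492, y* = 2.7119.

x* = 16.9492, y* = 2.7119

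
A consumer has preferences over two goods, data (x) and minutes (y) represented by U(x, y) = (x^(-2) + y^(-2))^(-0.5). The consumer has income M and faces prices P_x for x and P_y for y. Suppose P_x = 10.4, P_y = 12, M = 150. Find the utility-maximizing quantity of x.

With the ratio pinned down, the budget gives x* = M/(P_x + P_y·(y/x)) and y* = (y/x)·x*.
Numerically y/x = 0.95342, so x* = 150/(10.4 + 12·0.95342) = 6.8678.

x* = 6.8678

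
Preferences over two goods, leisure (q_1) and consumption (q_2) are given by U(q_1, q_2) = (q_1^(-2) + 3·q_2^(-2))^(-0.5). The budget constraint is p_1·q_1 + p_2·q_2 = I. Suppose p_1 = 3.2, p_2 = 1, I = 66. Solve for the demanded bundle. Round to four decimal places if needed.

With the ratio pinned down, the budget gives q_1* = I/(p_1 + p_2·(q_2/q_1)) and q_2* = (q_2/q_1)·q_1*.
Numerically q_2/q_1 = 2.125317, so q_1* = 66/(3.2 + 1·2.125317) = 12.3936 and q_2* = 2.125317·12.3936 = 26.3404.

q_1* = 12.3936, q_2* = 26.3404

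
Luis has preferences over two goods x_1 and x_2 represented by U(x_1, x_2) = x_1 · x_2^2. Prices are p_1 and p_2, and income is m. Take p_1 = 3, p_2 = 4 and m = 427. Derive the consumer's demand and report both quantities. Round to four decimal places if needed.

At p_1=3, p_2=4, m=427: x_1* = 1/3·427/3 = 47.4444, x_2* = 71.1667.

x_1* = 47.4444, x_2* = 71.1667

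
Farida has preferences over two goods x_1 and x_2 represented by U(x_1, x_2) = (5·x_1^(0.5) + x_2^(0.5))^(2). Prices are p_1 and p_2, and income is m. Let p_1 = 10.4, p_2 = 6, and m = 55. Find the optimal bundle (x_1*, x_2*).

x_1* = 4.9456, x_2* = 0.5943

MRS = MU_x_1/MU_x_2 = 5·(x_2/x_1)^(0.5). Set equal to p_1/p_2.
Solve for the ratio: x_2/x_1 = [(1/5)·p_1/p_2]^(2).
With the ratio pinned down, the budget gives x_1* = m/(p_1 + p_2·(x_2/x_1)) and x_2* = (x_2/x_1)·x_1*.
Numerically x_2/x_1 = 0.120178, so x_1* = 55/(10.4 + 6·0.120178) = 4.9456 and x_2* = 0.120178·4.9456 = 0.5943.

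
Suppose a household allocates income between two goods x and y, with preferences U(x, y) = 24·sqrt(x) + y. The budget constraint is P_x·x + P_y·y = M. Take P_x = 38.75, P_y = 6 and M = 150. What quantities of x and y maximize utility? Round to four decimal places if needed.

x* = 3.4524, y* = 2.7032

MU_x = 12/√x, MU_y = 1. Tangency: 12/√x = P_x/P_y.
Thus x* = (12·P_y/P_x)² — independent of M — with the rest of income spent on y.
Plugging in: x* = (12·6/38.75)² = 3.4524, y* = 2.7032.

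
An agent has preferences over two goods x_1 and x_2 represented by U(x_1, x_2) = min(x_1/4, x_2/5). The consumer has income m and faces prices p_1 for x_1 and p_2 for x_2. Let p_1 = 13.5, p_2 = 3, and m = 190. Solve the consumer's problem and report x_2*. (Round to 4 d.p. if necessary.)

x_2* = 13.7681

Leontief preferences: the optimum is at the kink where x_1/4 = x_2/5, i.e. x_2 = (5/4)·x_1.
Budget: p_1·x_1 + p_2·(5/4)·x_1 = m, so (4·p_1 + 5·p_2)·x_1 = 4·m.
Demand: x_1*(p_1,p_2,m) = 4·m/(4·p_1 + 5·p_2), x_2* = 5·m/(4·p_1 + 5·p_2).
Here 4·13.5 + 5·3 = 69, giving x_2* = 13.7681.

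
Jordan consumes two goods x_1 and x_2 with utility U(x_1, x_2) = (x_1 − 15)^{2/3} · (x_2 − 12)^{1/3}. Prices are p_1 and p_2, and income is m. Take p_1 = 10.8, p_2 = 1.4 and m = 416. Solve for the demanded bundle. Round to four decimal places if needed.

MRS = 2·(x_2−12)/(x_1−15). Tangency with p_1/p_2 gives x_2−12 = (1/2)·(p_1/p_2)·(x_1−15).
Substituting into the budget: x_1* = 15 + 2/3·(m − 15·p_1 − 12·p_2)/p_1, and x_2* = 12 + 1/3·(…)/p_2.
Discretionary income = 416 − 15·10.8 − 12·1.4 = 237.2; x_1* = 15 + 2/3·237.2/10.8 = 29.642; x_2* = 12 + 1/3·237.2/1.4 = 68.4762.

x_1* = 29.642, x_2* = 68.4762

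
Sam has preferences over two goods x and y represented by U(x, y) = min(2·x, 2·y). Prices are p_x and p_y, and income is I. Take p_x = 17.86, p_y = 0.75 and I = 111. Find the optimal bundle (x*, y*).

x* = 5.9645, y* = 5.9645

Demand: x*(p_x,p_y,I) = 2·I/(2·p_x + 2·p_y), y* = 2·I/(2·p_x + 2·p_y).
Here 2·17.86 + 2·0.75 = 37.22, giving x* = 5.9645 and y* = 5.9645.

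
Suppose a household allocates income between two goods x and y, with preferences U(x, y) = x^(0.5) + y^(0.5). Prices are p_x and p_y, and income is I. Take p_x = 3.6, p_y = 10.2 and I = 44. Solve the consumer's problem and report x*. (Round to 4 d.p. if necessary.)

MU_x ∝ x^(-0.5), MU_y ∝ y^(-0.5), so MRS = (y/x)^(0.5) = p_x/p_y.
Hence y/x = (p_x/p_y)^(1/(0.5)), i.e. raised to the 2 power.
Substitute y = (y/x)·x into the budget: x* = I/(p_x + p_y·(y/x)).
Numerically y/x = 0.124567, so x* = 44/(3.6 + 10.2·0.124567) = 9.0338.

x* = 9.0338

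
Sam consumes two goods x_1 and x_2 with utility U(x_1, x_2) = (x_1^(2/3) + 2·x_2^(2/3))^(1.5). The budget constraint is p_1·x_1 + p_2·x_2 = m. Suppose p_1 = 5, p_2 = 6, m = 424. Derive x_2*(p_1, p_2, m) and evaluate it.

MRS = MU_x_1/MU_x_2 = (1/2)·(x_2/x_1)^(1/3). Set equal to p_1/p_2.
Solve for the ratio: x_2/x_1 = [2·p_1/p_2]^(3).
With the ratio pinned down, the budget gives x_1* = m/(p_1 + p_2·(x_2/x_1)) and x_2* = (x_2/x_1)·x_1*.
Numerically x_2/x_1 = 4.62963, so x_1* = 424/(5 + 6·4.62963) = 12.9356 and x_2* = 4.62963·12.9356 = 59.887.

x_2* = 59.887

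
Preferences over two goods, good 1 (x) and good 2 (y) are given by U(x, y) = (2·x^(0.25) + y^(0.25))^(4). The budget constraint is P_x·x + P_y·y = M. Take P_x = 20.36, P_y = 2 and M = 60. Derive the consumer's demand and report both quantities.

x* = 1.5843, y* = 13.8717

MU_x ∝ 2·x^(-0.75), MU_y ∝ y^(-0.75), so MRS = 2·(y/x)^(0.75) = P_x/P_y.
Hence y/x = ((1/2)·P_x/P_y)^(1/(0.75)), i.e. raised to the 4/3 power.
Substitute y = (y/x)·x into the budget: x* = M/(P_x + P_y·(y/x)).
Numerically y/x = 8.75569, so x* = 60/(20.36 + 2·8.75569) = 1.5843 and y* = 8.75569·1.5843 = 13.8717.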